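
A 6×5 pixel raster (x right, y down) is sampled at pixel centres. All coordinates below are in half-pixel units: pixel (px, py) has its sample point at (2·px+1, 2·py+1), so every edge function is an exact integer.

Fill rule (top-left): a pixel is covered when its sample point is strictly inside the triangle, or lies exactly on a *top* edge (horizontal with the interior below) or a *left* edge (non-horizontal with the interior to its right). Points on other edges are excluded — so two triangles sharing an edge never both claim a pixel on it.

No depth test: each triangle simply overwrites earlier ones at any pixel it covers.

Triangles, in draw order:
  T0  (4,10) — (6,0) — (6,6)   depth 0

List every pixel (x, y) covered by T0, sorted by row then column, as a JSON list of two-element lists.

T0:
  2·area = 12
  edge (4, 10)→(6, 0): d=(2,-10) top-left  bias=+0
  edge (6, 0)→(6, 6): d=(0,6) right/bottom  bias=-1
  edge (6, 6)→(4, 10): d=(-2,4) right/bottom  bias=-1
    (2,2)@(5, 5): e=[0,6,6] → #  [on edge]
    (3,2)@(7, 5): e=[20,-6,-2] → ·
    (2,3)@(5, 7): e=[4,6,2] → #
    (3,3)@(7, 7): e=[24,-6,-6] → ·
    (2,4)@(5, 9): e=[8,6,-2] → ·
  covered (2 px):
    · · · · · ·
    · · · · · ·
    · · # · · ·
    · · # · · ·
    · · · · · ·

Final: [[2,2],[2,3]]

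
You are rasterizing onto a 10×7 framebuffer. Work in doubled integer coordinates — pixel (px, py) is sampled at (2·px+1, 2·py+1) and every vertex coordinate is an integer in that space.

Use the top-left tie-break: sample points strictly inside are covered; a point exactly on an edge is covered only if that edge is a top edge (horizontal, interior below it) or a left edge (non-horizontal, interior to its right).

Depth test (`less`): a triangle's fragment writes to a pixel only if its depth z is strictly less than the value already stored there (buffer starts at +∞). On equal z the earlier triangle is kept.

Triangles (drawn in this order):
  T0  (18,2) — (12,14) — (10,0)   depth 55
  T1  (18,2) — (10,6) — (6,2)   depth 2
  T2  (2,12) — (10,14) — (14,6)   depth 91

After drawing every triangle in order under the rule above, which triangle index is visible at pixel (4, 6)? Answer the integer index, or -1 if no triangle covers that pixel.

T0:
  2·area = 108
  edge (18, 2)→(12, 14): d=(-6,12) right/bottom  bias=-1
  edge (12, 14)→(10, 0): d=(-2,-14) top-left  bias=+0
  edge (10, 0)→(18, 2): d=(8,2) right/bottom  bias=-1
    (5,0)@(11, 1): e=[90,12,6] → █
    (6,0)@(13, 1): e=[66,40,2] → █
    (7,0)@(15, 1): e=[42,68,-2] → ·
    (5,1)@(11, 3): e=[78,8,22] → █
    (7,1)@(15, 3): e=[30,64,14] → █
    (8,1)@(17, 3): e=[6,92,10] → █
    (9,1)@(19, 3): e=[-18,120,6] → ·
    (5,2)@(11, 5): e=[66,4,38] → █
    (8,2)@(17, 5): e=[-6,88,26] → ·
    (5,3)@(11, 7): e=[54,0,54] → █  [on edge]
    (8,3)@(17, 7): e=[-18,84,42] → ·
    (5,4)@(11, 9): e=[42,-4,70] → ·
  covered (14 px):
    · · · · · █ █ · · ·
    · · · · · █ █ █ █ ·
    · · · · · █ █ █ · ·
    · · · · · █ █ █ · ·
    · · · · · · █ · · ·
    · · · · · · █ · · ·
    · · · · · · · · · ·
T1:
  2·area = 48
  edge (18, 2)→(10, 6): d=(-8,4) right/bottom  bias=-1
  edge (10, 6)→(6, 2): d=(-4,-4) top-left  bias=+0
  edge (6, 2)→(18, 2): d=(12,0) top-left  bias=+0
    (2,0)@(5, 1): e=[60,0,-12] → ·  [on edge]
    (3,1)@(7, 3): e=[36,0,12] → █  [on edge]
    (4,1)@(9, 3): e=[28,8,12] → █
    (5,1)@(11, 3): e=[20,16,12] → █
    (6,1)@(13, 3): e=[12,24,12] → █
    (7,1)@(15, 3): e=[4,32,12] → █
    (8,1)@(17, 3): e=[-4,40,12] → ·
    (3,2)@(7, 5): e=[20,-8,36] → ·
    (4,2)@(9, 5): e=[12,0,36] → █  [on edge]
    (6,2)@(13, 5): e=[-4,16,36] → ·
    (7,2)@(15, 5): e=[-12,24,36] → ·
    (4,3)@(9, 7): e=[-4,-8,60] → ·
    (5,3)@(11, 7): e=[-12,0,60] → ·  [on edge]
    (6,4)@(13, 9): e=[-36,0,84] → ·  [on edge]
    (7,5)@(15, 11): e=[-60,0,108] → ·  [on edge]
    (8,6)@(17, 13): e=[-84,0,132] → ·  [on edge]
  covered (7 px):
    · · · · · · · · · ·
    · · · █ █ █ █ █ · ·
    · · · · █ █ · · · ·
    · · · · · · · · · ·
    · · · · · · · · · ·
    · · · · · · · · · ·
    · · · · · · · · · ·
T2:
  2·area = 72  (B↔C swapped to make it positive)
  edge (2, 12)→(14, 6): d=(12,-6) top-left  bias=+0
  edge (14, 6)→(10, 14): d=(-4,8) right/bottom  bias=-1
  edge (10, 14)→(2, 12): d=(-8,-2) top-left  bias=+0
    (6,3)@(13, 7): e=[6,4,62] → █
    (7,3)@(15, 7): e=[18,-12,66] → ·
    (4,4)@(9, 9): e=[6,28,38] → █
    (5,4)@(11, 9): e=[18,12,42] → █
    (6,4)@(13, 9): e=[30,-4,46] → ·
    (2,5)@(5, 11): e=[6,52,14] → █
    (3,5)@(7, 11): e=[18,36,18] → █
    (6,5)@(13, 11): e=[54,-12,30] → ·
    (2,6)@(5, 13): e=[30,44,-2] → ·
    (3,6)@(7, 13): e=[42,28,2] → █
    (5,6)@(11, 13): e=[66,-4,10] → ·
  covered (9 px):
    · · · · · · · · · ·
    · · · · · · · · · ·
    · · · · · · · · · ·
    · · · · · · █ · · ·
    · · · · █ █ · · · ·
    · · █ █ █ █ · · · ·
    · · · █ █ · · · · ·

Z-buffer (winner per pixel, '.' = empty):
  . . . . . 0 0 . . .
  . . . 1 1 1 1 1 0 .
  . . . . 1 1 0 0 . .
  . . . . . 0 0 0 . .
  . . . . 2 2 0 . . .
  . . 2 2 2 2 0 . . .
  . . . 2 2 . . . . .

Result: 2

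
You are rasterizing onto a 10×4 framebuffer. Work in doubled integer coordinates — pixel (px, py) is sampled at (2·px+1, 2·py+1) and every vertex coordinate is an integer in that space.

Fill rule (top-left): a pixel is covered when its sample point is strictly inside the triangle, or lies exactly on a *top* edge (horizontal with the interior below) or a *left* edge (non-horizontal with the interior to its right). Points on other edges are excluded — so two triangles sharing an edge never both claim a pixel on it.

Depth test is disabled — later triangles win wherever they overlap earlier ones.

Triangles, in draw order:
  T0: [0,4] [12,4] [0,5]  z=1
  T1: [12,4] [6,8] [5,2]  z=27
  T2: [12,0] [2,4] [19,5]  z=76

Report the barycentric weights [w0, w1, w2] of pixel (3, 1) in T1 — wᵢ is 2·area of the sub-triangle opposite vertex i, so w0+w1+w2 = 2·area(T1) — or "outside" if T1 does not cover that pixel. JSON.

T0:
  2·area = 12
  edge (0, 4)→(12, 4): d=(12,0) top-left  bias=+0
  edge (12, 4)→(0, 5): d=(-12,1) right/bottom  bias=-1
  edge (0, 5)→(0, 4): d=(0,-1) top-left  bias=+0
  covered (0 px):
    · · · · · · · · · ·
    · · · · · · · · · ·
    · · · · · · · · · ·
    · · · · · · · · · ·
T1:
  2·area = 40
  edge (12, 4)→(6, 8): d=(-6,4) right/bottom  bias=-1
  edge (6, 8)→(5, 2): d=(-1,-6) top-left  bias=+0
  edge (5, 2)→(12, 4): d=(7,2) right/bottom  bias=-1
    (3,1)@(7, 3): e=[26,11,3] → #
    (4,1)@(9, 3): e=[18,23,-1] → ·
    (3,2)@(7, 5): e=[14,9,17] → #
    (4,2)@(9, 5): e=[6,21,13] → #
    (5,2)@(11, 5): e=[-2,33,9] → ·
    (3,3)@(7, 7): e=[2,7,31] → #
    (4,3)@(9, 7): e=[-6,19,27] → ·
  covered (4 px):
    · · · · · · · · · ·
    · · · # · · · · · ·
    · · · # # · · · · ·
    · · · # · · · · · ·
T2:
  2·area = 78  (B↔C swapped to make it positive)
  edge (12, 0)→(19, 5): d=(7,5) right/bottom  bias=-1
  edge (19, 5)→(2, 4): d=(-17,-1) top-left  bias=+0
  edge (2, 4)→(12, 0): d=(10,-4) top-left  bias=+0
    (5,0)@(11, 1): e=[12,60,6] → #
    (6,0)@(13, 1): e=[2,62,14] → #
    (7,0)@(15, 1): e=[-8,64,22] → ·
    (2,1)@(5, 3): e=[56,20,2] → #
    (3,1)@(7, 3): e=[46,22,10] → #
    (4,1)@(9, 3): e=[36,24,18] → #
    (7,1)@(15, 3): e=[6,30,42] → #
    (8,1)@(17, 3): e=[-4,32,50] → ·
    (2,2)@(5, 5): e=[70,-14,22] → ·
    (3,2)@(7, 5): e=[60,-12,30] → ·
    (4,2)@(9, 5): e=[50,-10,38] → ·
    (5,2)@(11, 5): e=[40,-8,46] → ·
    (9,2)@(19, 5): e=[0,0,78] → ·  [on edge]
  covered (8 px):
    · · · · · # # · · ·
    · · # # # # # # · ·
    · · · · · · · · · ·
    · · · · · · · · · ·

Result: [11,3,26]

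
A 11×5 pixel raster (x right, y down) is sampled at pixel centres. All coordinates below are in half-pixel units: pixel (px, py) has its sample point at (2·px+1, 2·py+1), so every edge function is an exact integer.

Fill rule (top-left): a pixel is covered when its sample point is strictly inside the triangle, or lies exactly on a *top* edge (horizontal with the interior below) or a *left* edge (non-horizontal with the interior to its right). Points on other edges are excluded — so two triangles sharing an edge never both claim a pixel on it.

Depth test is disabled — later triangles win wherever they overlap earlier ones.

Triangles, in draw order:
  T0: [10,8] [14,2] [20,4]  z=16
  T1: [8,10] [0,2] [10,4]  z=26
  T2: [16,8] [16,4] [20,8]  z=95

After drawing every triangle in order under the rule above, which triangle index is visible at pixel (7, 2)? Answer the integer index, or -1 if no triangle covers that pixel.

T0:
  2·area = 44
  edge (10, 8)→(14, 2): d=(4,-6) top-left  bias=+0
  edge (14, 2)→(20, 4): d=(6,2) right/bottom  bias=-1
  edge (20, 4)→(10, 8): d=(-10,4) right/bottom  bias=-1
    (5,0)@(11, 1): e=[-22,0,66] → ·  [on edge]
    (7,1)@(15, 3): e=[10,4,30] → █
    (8,1)@(17, 3): e=[22,0,22] → ·  [on edge]
    (6,2)@(13, 5): e=[6,20,18] → █
    (8,2)@(17, 5): e=[30,12,2] → █
    (9,2)@(19, 5): e=[42,8,-6] → ·
    (5,3)@(11, 7): e=[2,36,6] → █
    (6,3)@(13, 7): e=[14,32,-2] → ·
    (7,3)@(15, 7): e=[26,28,-10] → ·
    (8,3)@(17, 7): e=[38,24,-18] → ·
    (5,4)@(11, 9): e=[10,48,-14] → ·
  covered (5 px):
    · · · · · · · · · · ·
    · · · · · · · █ · · ·
    · · · · · · █ █ █ · ·
    · · · · · █ · · · · ·
    · · · · · · · · · · ·
T1:
  2·area = 64
  edge (8, 10)→(0, 2): d=(-8,-8) top-left  bias=+0
  edge (0, 2)→(10, 4): d=(10,2) right/bottom  bias=-1
  edge (10, 4)→(8, 10): d=(-2,6) right/bottom  bias=-1
    (5,0)@(11, 1): e=[96,-32,0] → ·  [on edge]
    (0,1)@(1, 3): e=[0,8,56] → █  [on edge]
    (1,1)@(3, 3): e=[16,4,44] → █
    (2,1)@(5, 3): e=[32,0,32] → ·  [on edge]
    (0,2)@(1, 5): e=[-16,28,52] → ·
    (1,2)@(3, 5): e=[0,24,40] → █  [on edge]
    (2,2)@(5, 5): e=[16,20,28] → █
    (3,2)@(7, 5): e=[32,16,16] → █
    (4,2)@(9, 5): e=[48,12,4] → █
    (5,2)@(11, 5): e=[64,8,-8] → ·
    (7,2)@(15, 5): e=[96,0,-32] → ·  [on edge]
    (1,3)@(3, 7): e=[-16,44,36] → ·
    (2,3)@(5, 7): e=[0,40,24] → █  [on edge]
    (4,3)@(9, 7): e=[32,32,0] → ·  [on edge]
    (3,4)@(7, 9): e=[0,56,8] → █  [on edge]
  covered (9 px):
    · · · · · · · · · · ·
    █ █ · · · · · · · · ·
    · █ █ █ █ · · · · · ·
    · · █ █ · · · · · · ·
    · · · █ · · · · · · ·
T2:
  2·area = 16
  edge (16, 8)→(16, 4): d=(0,-4) top-left  bias=+0
  edge (16, 4)→(20, 8): d=(4,4) right/bottom  bias=-1
  edge (20, 8)→(16, 8): d=(-4,0) right/bottom  bias=-1
    (6,0)@(13, 1): e=[-12,0,28] → ·  [on edge]
    (7,1)@(15, 3): e=[-4,0,20] → ·  [on edge]
    (8,2)@(17, 5): e=[4,0,12] → ·  [on edge]
    (8,3)@(17, 7): e=[4,8,4] → █
    (9,3)@(19, 7): e=[12,0,4] → ·  [on edge]
    (8,4)@(17, 9): e=[4,16,-4] → ·
    (10,4)@(21, 9): e=[20,0,-4] → ·  [on edge]
  covered (1 px):
    · · · · · · · · · · ·
    · · · · · · · · · · ·
    · · · · · · · · · · ·
    · · · · · · · · █ · ·
    · · · · · · · · · · ·

Z-buffer (winner per pixel, '.' = empty):
  . . . . . . . . . . .
  1 1 . . . . . 0 . . .
  . 1 1 1 1 . 0 0 0 . .
  . . 1 1 . 0 . . 2 . .
  . . . 1 . . . . . . .

Answer: 0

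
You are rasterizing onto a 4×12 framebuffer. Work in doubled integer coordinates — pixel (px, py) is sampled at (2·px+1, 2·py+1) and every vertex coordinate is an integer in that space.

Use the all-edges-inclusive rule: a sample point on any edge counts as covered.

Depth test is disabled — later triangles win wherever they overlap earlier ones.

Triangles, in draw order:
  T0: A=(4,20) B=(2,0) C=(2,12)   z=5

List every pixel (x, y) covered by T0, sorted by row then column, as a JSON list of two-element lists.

T0:
  2·area = 24  (B↔C swapped to make it positive)
  edge (4, 20)→(2, 12): d=(-2,-8) inclusive
  edge (2, 12)→(2, 0): d=(0,-12) inclusive
  edge (2, 0)→(4, 20): d=(2,20) inclusive
    (1,5)@(3, 11): e=[10,12,2] → X
    (2,5)@(5, 11): e=[26,36,-38] → .
    (1,6)@(3, 13): e=[6,12,6] → X
    (2,6)@(5, 13): e=[22,36,-34] → .
    (1,7)@(3, 15): e=[2,12,10] → X
    (2,7)@(5, 15): e=[18,36,-30] → .
    (1,8)@(3, 17): e=[-2,12,14] → .
  covered (3 px):
    . . . .
    . . . .
    . . . .
    . . . .
    . . . .
    . X . .
    . X . .
    . X . .
    . . . .
    . . . .
    . . . .
    . . . .

Final: [[1,5],[1,6],[1,7]]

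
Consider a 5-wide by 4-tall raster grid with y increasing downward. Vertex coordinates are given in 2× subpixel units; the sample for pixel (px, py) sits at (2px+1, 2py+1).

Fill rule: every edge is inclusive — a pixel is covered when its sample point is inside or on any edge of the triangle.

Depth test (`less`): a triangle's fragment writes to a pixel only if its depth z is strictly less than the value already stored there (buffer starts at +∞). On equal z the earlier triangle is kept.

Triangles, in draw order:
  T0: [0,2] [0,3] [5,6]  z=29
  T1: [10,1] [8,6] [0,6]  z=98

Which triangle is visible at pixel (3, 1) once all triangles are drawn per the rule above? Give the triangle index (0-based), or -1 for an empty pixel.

T0:
  2·area = 5  (B↔C swapped to make it positive)
  edge (0, 2)→(5, 6): d=(5,4) inclusive
  edge (5, 6)→(0, 3): d=(-5,-3) inclusive
  edge (0, 3)→(0, 2): d=(0,-1) inclusive
    (0,1)@(1, 3): e=[1,3,1] → #
    (1,1)@(3, 3): e=[-7,9,3] → ·
    (0,2)@(1, 5): e=[11,-7,1] → ·
  covered (1 px):
    · · · · ·
    # · · · ·
    · · · · ·
    · · · · ·
T1:
  2·area = 40
  edge (10, 1)→(8, 6): d=(-2,5) inclusive
  edge (8, 6)→(0, 6): d=(-8,0) inclusive
  edge (0, 6)→(10, 1): d=(10,-5) inclusive
    (3,1)@(7, 3): e=[11,24,5] → #
    (4,1)@(9, 3): e=[1,24,15] → #
    (1,2)@(3, 5): e=[27,8,5] → #
    (2,2)@(5, 5): e=[17,8,15] → #
    (4,2)@(9, 5): e=[-3,8,35] → ·
    (1,3)@(3, 7): e=[23,-8,25] → ·
    (2,3)@(5, 7): e=[13,-8,35] → ·
    (3,3)@(7, 7): e=[3,-8,45] → ·
  covered (5 px):
    · · · · ·
    · · · # #
    · # # # ·
    · · · · ·

Z-buffer (winner per pixel, '.' = empty):
  . . . . .
  0 . . 1 1
  . 1 1 1 .
  . . . . .

Answer: 1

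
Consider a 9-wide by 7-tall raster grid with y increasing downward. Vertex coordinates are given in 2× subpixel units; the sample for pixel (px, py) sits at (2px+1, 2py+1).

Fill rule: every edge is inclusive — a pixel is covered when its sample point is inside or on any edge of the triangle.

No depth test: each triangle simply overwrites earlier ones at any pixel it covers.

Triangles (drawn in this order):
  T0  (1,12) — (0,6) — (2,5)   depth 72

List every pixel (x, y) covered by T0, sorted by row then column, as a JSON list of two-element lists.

T0:
  2·area = 13
  edge (1, 12)→(0, 6): d=(-1,-6) inclusive
  edge (0, 6)→(2, 5): d=(2,-1) inclusive
  edge (2, 5)→(1, 12): d=(-1,7) inclusive
    (0,3)@(1, 7): e=[5,3,5] → X
    (1,3)@(3, 7): e=[17,5,-9] → .
    (0,4)@(1, 9): e=[3,7,3] → X
    (1,4)@(3, 9): e=[15,9,-11] → .
    (0,5)@(1, 11): e=[1,11,1] → X
    (1,5)@(3, 11): e=[13,13,-13] → .
    (0,6)@(1, 13): e=[-1,15,-1] → .
  covered (3 px):
    . . . . . . . . .
    . . . . . . . . .
    . . . . . . . . .
    X . . . . . . . .
    X . . . . . . . .
    X . . . . . . . .
    . . . . . . . . .

Result: [[0,3],[0,4],[0,5]]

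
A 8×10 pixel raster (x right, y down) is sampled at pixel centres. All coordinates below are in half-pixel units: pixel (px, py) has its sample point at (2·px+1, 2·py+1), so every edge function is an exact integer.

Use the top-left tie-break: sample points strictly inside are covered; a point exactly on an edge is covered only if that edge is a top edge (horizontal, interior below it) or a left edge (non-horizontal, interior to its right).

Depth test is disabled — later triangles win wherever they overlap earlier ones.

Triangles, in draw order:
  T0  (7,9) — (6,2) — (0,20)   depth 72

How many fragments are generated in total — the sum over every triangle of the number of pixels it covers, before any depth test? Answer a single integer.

T0:
  2·area = 60  (B↔C swapped to make it positive)
  edge (7, 9)→(0, 20): d=(-7,11) right/bottom  bias=-1
  edge (0, 20)→(6, 2): d=(6,-18) top-left  bias=+0
  edge (6, 2)→(7, 9): d=(1,7) right/bottom  bias=-1
    (2,2)@(5, 5): e=[50,0,10] → #  [on edge]
    (3,2)@(7, 5): e=[28,36,-4] → ·
    (2,3)@(5, 7): e=[36,12,12] → #
    (3,3)@(7, 7): e=[14,48,-2] → ·
    (2,4)@(5, 9): e=[22,24,14] → #
    (3,4)@(7, 9): e=[0,60,0] → ·  [on edge]
    (1,5)@(3, 11): e=[30,0,30] → #  [on edge]
    (3,5)@(7, 11): e=[-14,72,2] → ·
    (1,6)@(3, 13): e=[16,12,32] → #
    (2,6)@(5, 13): e=[-6,48,18] → ·
    (1,7)@(3, 15): e=[2,24,34] → #
    (2,7)@(5, 15): e=[-20,60,20] → ·
    (0,8)@(1, 17): e=[10,0,50] → #  [on edge]
  covered (8 px):
    · · · · · · · ·
    · · · · · · · ·
    · · # · · · · ·
    · · # · · · · ·
    · · # · · · · ·
    · # # · · · · ·
    · # · · · · · ·
    · # · · · · · ·
    # · · · · · · ·
    · · · · · · · ·

Result: 8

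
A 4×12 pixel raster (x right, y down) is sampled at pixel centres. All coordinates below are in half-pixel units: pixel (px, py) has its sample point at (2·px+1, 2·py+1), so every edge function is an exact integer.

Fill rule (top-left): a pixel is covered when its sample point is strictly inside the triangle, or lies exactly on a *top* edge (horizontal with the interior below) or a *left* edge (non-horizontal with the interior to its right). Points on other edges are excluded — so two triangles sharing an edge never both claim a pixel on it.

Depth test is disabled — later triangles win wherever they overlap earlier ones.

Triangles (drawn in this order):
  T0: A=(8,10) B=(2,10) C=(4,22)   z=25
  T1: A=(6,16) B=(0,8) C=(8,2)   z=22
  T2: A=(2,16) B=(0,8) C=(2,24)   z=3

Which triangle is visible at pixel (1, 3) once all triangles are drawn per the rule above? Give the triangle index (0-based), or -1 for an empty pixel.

T0:
  2·area = 72  (B↔C swapped to make it positive)
  edge (8, 10)→(4, 22): d=(-4,12) right/bottom  bias=-1
  edge (4, 22)→(2, 10): d=(-2,-12) top-left  bias=+0
  edge (2, 10)→(8, 10): d=(6,0) top-left  bias=+0
    (1,5)@(3, 11): e=[56,10,6] → █
    (2,5)@(5, 11): e=[32,34,6] → █
    (3,5)@(7, 11): e=[8,58,6] → █
    (1,6)@(3, 13): e=[48,6,18] → █
    (3,6)@(7, 13): e=[0,54,18] → ·  [on edge]
    (1,7)@(3, 15): e=[40,2,30] → █
    (3,7)@(7, 15): e=[-8,50,30] → ·
    (1,8)@(3, 17): e=[32,-2,42] → ·
    (2,8)@(5, 17): e=[8,22,42] → █
    (3,8)@(7, 17): e=[-16,46,42] → ·
    (2,9)@(5, 19): e=[0,18,54] → ·  [on edge]
  covered (8 px):
    · · · ·
    · · · ·
    · · · ·
    · · · ·
    · · · ·
    · █ █ █
    · █ █ ·
    · █ █ ·
    · · █ ·
    · · · ·
    · · · ·
    · · · ·
T1:
  2·area = 100
  edge (6, 16)→(0, 8): d=(-6,-8) top-left  bias=+0
  edge (0, 8)→(8, 2): d=(8,-6) top-left  bias=+0
  edge (8, 2)→(6, 16): d=(-2,14) right/bottom  bias=-1
    (3,1)@(7, 3): e=[86,2,12] → █
    (2,2)@(5, 5): e=[58,6,36] → █
    (1,3)@(3, 7): e=[30,10,60] → █
    (0,4)@(1, 9): e=[2,14,84] → █
    (3,4)@(7, 9): e=[50,50,0] → ·  [on edge]
    (0,5)@(1, 11): e=[-10,30,80] → ·
    (1,5)@(3, 11): e=[6,42,52] → █
    (3,5)@(7, 11): e=[38,66,-4] → ·
    (1,6)@(3, 13): e=[-6,58,48] → ·
    (2,6)@(5, 13): e=[10,70,20] → █
    (3,6)@(7, 13): e=[26,82,-8] → ·
    (2,7)@(5, 15): e=[-2,86,16] → ·
    (2,11)@(5, 23): e=[-50,150,0] → ·  [on edge]
  covered (12 px):
    · · · ·
    · · · █
    · · █ █
    · █ █ █
    █ █ █ ·
    · █ █ ·
    · · █ ·
    · · · ·
    · · · ·
    · · · ·
    · · · ·
    · · · ·
T2:
  2·area = 16  (B↔C swapped to make it positive)
  edge (2, 16)→(2, 24): d=(0,8) right/bottom  bias=-1
  edge (2, 24)→(0, 8): d=(-2,-16) top-left  bias=+0
  edge (0, 8)→(2, 16): d=(2,8) right/bottom  bias=-1
    (0,6)@(1, 13): e=[8,6,2] → █
    (1,6)@(3, 13): e=[-8,38,-14] → ·
    (0,7)@(1, 15): e=[8,2,6] → █
    (1,7)@(3, 15): e=[-8,34,-10] → ·
    (0,8)@(1, 17): e=[8,-2,10] → ·
  covered (2 px):
    · · · ·
    · · · ·
    · · · ·
    · · · ·
    · · · ·
    · · · ·
    █ · · ·
    █ · · ·
    · · · ·
    · · · ·
    · · · ·
    · · · ·

Z-buffer (winner per pixel, '.' = empty):
  . . . .
  . . . 1
  . . 1 1
  . 1 1 1
  1 1 1 .
  . 1 1 0
  2 0 1 .
  2 0 0 .
  . . 0 .
  . . . .
  . . . .
  . . . .

Final: 1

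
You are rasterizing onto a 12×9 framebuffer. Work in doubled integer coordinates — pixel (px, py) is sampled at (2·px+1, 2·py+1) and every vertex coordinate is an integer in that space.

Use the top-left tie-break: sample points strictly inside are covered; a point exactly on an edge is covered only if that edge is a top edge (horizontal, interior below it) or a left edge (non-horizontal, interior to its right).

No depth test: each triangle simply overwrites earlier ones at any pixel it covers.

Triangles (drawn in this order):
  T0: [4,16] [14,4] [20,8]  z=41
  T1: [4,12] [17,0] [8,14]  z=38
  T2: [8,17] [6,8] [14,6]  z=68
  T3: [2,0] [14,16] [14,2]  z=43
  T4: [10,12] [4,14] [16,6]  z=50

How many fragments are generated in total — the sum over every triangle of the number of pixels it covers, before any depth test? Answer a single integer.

T0:
  2·area = 112
  edge (4, 16)→(14, 4): d=(10,-12) top-left  bias=+0
  edge (14, 4)→(20, 8): d=(6,4) right/bottom  bias=-1
  edge (20, 8)→(4, 16): d=(-16,8) right/bottom  bias=-1
    (7,2)@(15, 5): e=[22,2,88] → █
    (8,2)@(17, 5): e=[46,-6,72] → ·
    (6,3)@(13, 7): e=[18,22,72] → █
    (8,3)@(17, 7): e=[66,6,40] → █
    (9,3)@(19, 7): e=[90,-2,24] → ·
    (5,4)@(11, 9): e=[14,42,56] → █
    (9,4)@(19, 9): e=[110,10,-8] → ·
    (4,5)@(9, 11): e=[10,62,40] → █
    (7,5)@(15, 11): e=[82,38,-8] → ·
    (8,5)@(17, 11): e=[106,30,-24] → ·
    (3,6)@(7, 13): e=[6,82,24] → █
    (5,6)@(11, 13): e=[54,66,-8] → ·
  covered (14 px):
    · · · · · · · · · · · ·
    · · · · · · · · · · · ·
    · · · · · · · █ · · · ·
    · · · · · · █ █ █ · · ·
    · · · · · █ █ █ █ · · ·
    · · · · █ █ █ · · · · ·
    · · · █ █ · · · · · · ·
    · · █ · · · · · · · · ·
    · · · · · · · · · · · ·
T1:
  2·area = 74
  edge (4, 12)→(17, 0): d=(13,-12) top-left  bias=+0
  edge (17, 0)→(8, 14): d=(-9,14) right/bottom  bias=-1
  edge (8, 14)→(4, 12): d=(-4,-2) top-left  bias=+0
    (7,1)@(15, 3): e=[15,1,58] → █
    (8,1)@(17, 3): e=[39,-27,62] → ·
    (6,2)@(13, 5): e=[17,11,46] → █
    (7,2)@(15, 5): e=[41,-17,50] → ·
    (5,3)@(11, 7): e=[19,21,34] → █
    (6,3)@(13, 7): e=[43,-7,38] → ·
    (4,4)@(9, 9): e=[21,31,22] → █
    (6,4)@(13, 9): e=[69,-25,30] → ·
    (3,5)@(7, 11): e=[23,41,10] → █
    (5,5)@(11, 11): e=[71,-15,18] → ·
    (3,6)@(7, 13): e=[49,23,2] → █
    (4,6)@(9, 13): e=[73,-5,6] → ·
  covered (8 px):
    · · · · · · · · · · · ·
    · · · · · · · █ · · · ·
    · · · · · · █ · · · · ·
    · · · · · █ · · · · · ·
    · · · · █ █ · · · · · ·
    · · · █ █ · · · · · · ·
    · · · █ · · · · · · · ·
    · · · · · · · · · · · ·
    · · · · · · · · · · · ·
T2:
  2·area = 76
  edge (8, 17)→(6, 8): d=(-2,-9) top-left  bias=+0
  edge (6, 8)→(14, 6): d=(8,-2) top-left  bias=+0
  edge (14, 6)→(8, 17): d=(-6,11) right/bottom  bias=-1
    (5,3)@(11, 7): e=[47,2,27] → █
    (6,3)@(13, 7): e=[65,6,5] → █
    (7,3)@(15, 7): e=[83,10,-17] → ·
    (3,4)@(7, 9): e=[7,10,59] → █
    (4,4)@(9, 9): e=[25,14,37] → █
    (6,4)@(13, 9): e=[61,22,-7] → ·
    (3,5)@(7, 11): e=[3,26,47] → █
    (6,5)@(13, 11): e=[57,38,-19] → ·
    (3,6)@(7, 13): e=[-1,42,35] → ·
    (4,6)@(9, 13): e=[17,46,13] → █
    (5,6)@(11, 13): e=[35,50,-9] → ·
    (4,7)@(9, 15): e=[13,62,1] → █
  covered (10 px):
    · · · · · · · · · · · ·
    · · · · · · · · · · · ·
    · · · · · · · · · · · ·
    · · · · · █ █ · · · · ·
    · · · █ █ █ · · · · · ·
    · · · █ █ █ · · · · · ·
    · · · · █ · · · · · · ·
    · · · · █ · · · · · · ·
    · · · · · · · · · · · ·
T3:
  2·area = 168  (B↔C swapped to make it positive)
  edge (2, 0)→(14, 2): d=(12,2) right/bottom  bias=-1
  edge (14, 2)→(14, 16): d=(0,14) right/bottom  bias=-1
  edge (14, 16)→(2, 0): d=(-12,-16) top-left  bias=+0
    (1,0)@(3, 1): e=[10,154,4] → █
    (2,0)@(5, 1): e=[6,126,36] → █
    (3,0)@(7, 1): e=[2,98,68] → █
    (4,0)@(9, 1): e=[-2,70,100] → ·
    (1,1)@(3, 3): e=[34,154,-20] → ·
    (2,1)@(5, 3): e=[30,126,12] → █
    (4,1)@(9, 3): e=[22,70,76] → █
    (5,1)@(11, 3): e=[18,42,108] → █
    (6,1)@(13, 3): e=[14,14,140] → █
    (7,1)@(15, 3): e=[10,-14,172] → ·
    (2,2)@(5, 5): e=[54,126,-12] → ·
    (3,2)@(7, 5): e=[50,98,20] → █
  covered (21 px):
    · █ █ █ · · · · · · · ·
    · · █ █ █ █ █ · · · · ·
    · · · █ █ █ █ · · · · ·
    · · · · █ █ █ · · · · ·
    · · · · █ █ █ · · · · ·
    · · · · · █ █ · · · · ·
    · · · · · · █ · · · · ·
    · · · · · · · · · · · ·
    · · · · · · · · · · · ·
T4:
  2·area = 24
  edge (10, 12)→(4, 14): d=(-6,2) right/bottom  bias=-1
  edge (4, 14)→(16, 6): d=(12,-8) top-left  bias=+0
  edge (16, 6)→(10, 12): d=(-6,6) right/bottom  bias=-1
    (10,0)@(21, 1): e=[44,-20,0] → ·  [on edge]
    (9,1)@(19, 3): e=[36,-12,0] → ·  [on edge]
    (8,2)@(17, 5): e=[28,-4,0] → ·  [on edge]
    (7,3)@(15, 7): e=[20,4,0] → ·  [on edge]
    (6,4)@(13, 9): e=[12,12,0] → ·  [on edge]
    (9,4)@(19, 9): e=[0,60,-36] → ·  [on edge]
    (4,5)@(9, 11): e=[8,4,12] → █
    (5,5)@(11, 11): e=[4,20,0] → ·  [on edge]
    (6,5)@(13, 11): e=[0,36,-12] → ·  [on edge]
    (3,6)@(7, 13): e=[0,12,12] → ·  [on edge]
    (4,6)@(9, 13): e=[-4,28,0] → ·  [on edge]
    (0,7)@(1, 15): e=[0,-12,36] → ·  [on edge]
    (3,7)@(7, 15): e=[-12,36,0] → ·  [on edge]
    (2,8)@(5, 17): e=[-20,44,0] → ·  [on edge]
  covered (1 px):
    · · · · · · · · · · · ·
    · · · · · · · · · · · ·
    · · · · · · · · · · · ·
    · · · · · · · · · · · ·
    · · · · · · · · · · · ·
    · · · · █ · · · · · · ·
    · · · · · · · · · · · ·
    · · · · · · · · · · · ·
    · · · · · · · · · · · ·

Result: 54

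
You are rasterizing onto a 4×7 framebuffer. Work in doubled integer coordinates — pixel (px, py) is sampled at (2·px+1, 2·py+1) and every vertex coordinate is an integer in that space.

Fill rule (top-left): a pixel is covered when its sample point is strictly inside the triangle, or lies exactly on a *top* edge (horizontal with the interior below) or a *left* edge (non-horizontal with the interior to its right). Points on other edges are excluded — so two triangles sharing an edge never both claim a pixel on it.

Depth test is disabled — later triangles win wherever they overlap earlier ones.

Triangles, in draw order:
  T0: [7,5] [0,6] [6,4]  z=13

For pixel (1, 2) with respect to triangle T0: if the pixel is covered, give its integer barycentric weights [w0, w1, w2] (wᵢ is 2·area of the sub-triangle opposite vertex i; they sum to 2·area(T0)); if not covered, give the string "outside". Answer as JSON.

T0:
  2·area = 8
  edge (7, 5)→(0, 6): d=(-7,1) right/bottom  bias=-1
  edge (0, 6)→(6, 4): d=(6,-2) top-left  bias=+0
  edge (6, 4)→(7, 5): d=(1,1) right/bottom  bias=-1
    (1,0)@(3, 1): e=[32,-24,0] → ·  [on edge]
    (2,1)@(5, 3): e=[16,-8,0] → ·  [on edge]
    (1,2)@(3, 5): e=[4,0,4] → #  [on edge]
    (2,2)@(5, 5): e=[2,4,2] → #
    (3,2)@(7, 5): e=[0,8,0] → ·  [on edge]
    (1,3)@(3, 7): e=[-10,12,6] → ·
    (2,3)@(5, 7): e=[-12,16,4] → ·
  covered (2 px):
    · · · ·
    · · · ·
    · # # ·
    · · · ·
    · · · ·
    · · · ·
    · · · ·

Final: [0,4,4]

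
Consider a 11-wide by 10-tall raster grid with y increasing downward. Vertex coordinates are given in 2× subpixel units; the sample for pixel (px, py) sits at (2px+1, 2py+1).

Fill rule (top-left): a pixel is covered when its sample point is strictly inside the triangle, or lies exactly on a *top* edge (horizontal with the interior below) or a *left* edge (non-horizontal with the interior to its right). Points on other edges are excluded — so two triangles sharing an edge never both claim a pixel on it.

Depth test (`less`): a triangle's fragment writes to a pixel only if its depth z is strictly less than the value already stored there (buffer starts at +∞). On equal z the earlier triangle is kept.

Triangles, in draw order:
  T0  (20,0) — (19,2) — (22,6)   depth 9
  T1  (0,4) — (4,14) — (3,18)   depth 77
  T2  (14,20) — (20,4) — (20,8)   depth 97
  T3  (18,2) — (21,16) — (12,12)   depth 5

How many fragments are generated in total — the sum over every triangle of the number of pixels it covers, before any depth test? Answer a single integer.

T0:
  2·area = 10  (B↔C swapped to make it positive)
  edge (20, 0)→(22, 6): d=(2,6) right/bottom  bias=-1
  edge (22, 6)→(19, 2): d=(-3,-4) top-left  bias=+0
  edge (19, 2)→(20, 0): d=(1,-2) top-left  bias=+0
    (10,1)@(21, 3): e=[0,5,5] → .  [on edge]
  covered (0 px):
    . . . . . . . . . . .
    . . . . . . . . . . .
    . . . . . . . . . . .
    . . . . . . . . . . .
    . . . . . . . . . . .
    . . . . . . . . . . .
    . . . . . . . . . . .
    . . . . . . . . . . .
    . . . . . . . . . . .
    . . . . . . . . . . .
T1:
  2·area = 26
  edge (0, 4)→(4, 14): d=(4,10) right/bottom  bias=-1
  edge (4, 14)→(3, 18): d=(-1,4) right/bottom  bias=-1
  edge (3, 18)→(0, 4): d=(-3,-14) top-left  bias=+0
    (0,3)@(1, 7): e=[2,19,5] → X
    (1,3)@(3, 7): e=[-18,11,33] → .
    (0,4)@(1, 9): e=[10,17,-1] → .
    (1,6)@(3, 13): e=[6,5,15] → X
    (2,6)@(5, 13): e=[-14,-3,43] → .
    (1,7)@(3, 15): e=[14,3,9] → X
    (2,7)@(5, 15): e=[-6,-5,37] → .
    (1,8)@(3, 17): e=[22,1,3] → X
    (2,8)@(5, 17): e=[2,-7,31] → .
    (1,9)@(3, 19): e=[30,-1,-3] → .
  covered (4 px):
    . . . . . . . . . . .
    . . . . . . . . . . .
    . . . . . . . . . . .
    X . . . . . . . . . .
    . . . . . . . . . . .
    . . . . . . . . . . .
    . X . . . . . . . . .
    . X . . . . . . . . .
    . X . . . . . . . . .
    . . . . . . . . . . .
T2:
  2·area = 24
  edge (14, 20)→(20, 4): d=(6,-16) top-left  bias=+0
  edge (20, 4)→(20, 8): d=(0,4) right/bottom  bias=-1
  edge (20, 8)→(14, 20): d=(-6,12) right/bottom  bias=-1
    (9,3)@(19, 7): e=[2,4,18] → X
    (10,3)@(21, 7): e=[34,-4,-6] → .
    (9,4)@(19, 9): e=[14,4,6] → X
    (10,4)@(21, 9): e=[46,-4,-18] → .
    (9,5)@(19, 11): e=[26,4,-6] → .
    (8,6)@(17, 13): e=[6,12,6] → X
    (9,6)@(19, 13): e=[38,4,-18] → .
    (8,7)@(17, 15): e=[18,12,-6] → .
  covered (3 px):
    . . . . . . . . . . .
    . . . . . . . . . . .
    . . . . . . . . . . .
    . . . . . . . . . X .
    . . . . . . . . . X .
    . . . . . . . . . . .
    . . . . . . . . X . .
    . . . . . . . . . . .
    . . . . . . . . . . .
    . . . . . . . . . . .
T3:
  2·area = 114
  edge (18, 2)→(21, 16): d=(3,14) right/bottom  bias=-1
  edge (21, 16)→(12, 12): d=(-9,-4) top-left  bias=+0
  edge (12, 12)→(18, 2): d=(6,-10) top-left  bias=+0
    (8,2)@(17, 5): e=[23,83,8] → X
    (9,2)@(19, 5): e=[-5,91,28] → .
    (7,3)@(15, 7): e=[57,57,0] → X  [on edge]
    (9,3)@(19, 7): e=[1,73,40] → X
    (10,3)@(21, 7): e=[-27,81,60] → .
    (7,4)@(15, 9): e=[63,39,12] → X
    (10,4)@(21, 9): e=[-21,63,72] → .
    (6,5)@(13, 11): e=[97,13,4] → X
    (10,5)@(21, 11): e=[-15,45,84] → .
    (6,6)@(13, 13): e=[103,-5,16] → .
    (7,6)@(15, 13): e=[75,3,36] → X
    (10,6)@(21, 13): e=[-9,27,96] → .
    (4,8)@(9, 17): e=[171,-57,0] → .  [on edge]
  covered (15 px):
    . . . . . . . . . . .
    . . . . . . . . . . .
    . . . . . . . . X . .
    . . . . . . . X X X .
    . . . . . . . X X X .
    . . . . . . X X X X .
    . . . . . . . X X X .
    . . . . . . . . . X .
    . . . . . . . . . . .
    . . . . . . . . . . .

Final: 22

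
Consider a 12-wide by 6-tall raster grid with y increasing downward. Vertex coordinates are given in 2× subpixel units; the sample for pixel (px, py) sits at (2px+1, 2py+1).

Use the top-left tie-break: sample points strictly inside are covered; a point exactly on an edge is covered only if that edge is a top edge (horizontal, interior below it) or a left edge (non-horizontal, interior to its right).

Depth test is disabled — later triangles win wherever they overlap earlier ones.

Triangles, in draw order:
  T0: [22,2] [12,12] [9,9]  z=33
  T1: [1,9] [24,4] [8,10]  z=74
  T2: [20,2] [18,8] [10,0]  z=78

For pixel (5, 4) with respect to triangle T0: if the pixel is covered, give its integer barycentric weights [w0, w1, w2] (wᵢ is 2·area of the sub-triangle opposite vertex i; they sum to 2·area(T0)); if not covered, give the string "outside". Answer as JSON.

T0:
  2·area = 60
  edge (22, 2)→(12, 12): d=(-10,10) right/bottom  bias=-1
  edge (12, 12)→(9, 9): d=(-3,-3) top-left  bias=+0
  edge (9, 9)→(22, 2): d=(13,-7) top-left  bias=+0
    (0,0)@(1, 1): e=[220,0,-160] → ·  [on edge]
    (11,0)@(23, 1): e=[0,66,-6] → ·  [on edge]
    (1,1)@(3, 3): e=[180,0,-120] → ·  [on edge]
    (10,1)@(21, 3): e=[0,54,6] → ·  [on edge]
    (2,2)@(5, 5): e=[140,0,-80] → ·  [on edge]
    (8,2)@(17, 5): e=[20,36,4] → █
    (9,2)@(19, 5): e=[0,42,18] → ·  [on edge]
    (3,3)@(7, 7): e=[100,0,-40] → ·  [on edge]
    (6,3)@(13, 7): e=[40,18,2] → █
    (7,3)@(15, 7): e=[20,24,16] → █
    (8,3)@(17, 7): e=[0,30,30] → ·  [on edge]
    (4,4)@(9, 9): e=[60,0,0] → █  [on edge]
    (7,4)@(15, 9): e=[0,18,42] → ·  [on edge]
    (5,5)@(11, 11): e=[20,0,40] → █  [on edge]
    (6,5)@(13, 11): e=[0,6,54] → ·  [on edge]
  covered (7 px):
    · · · · · · · · · · · ·
    · · · · · · · · · · · ·
    · · · · · · · · █ · · ·
    · · · · · · █ █ · · · ·
    · · · · █ █ █ · · · · ·
    · · · · · █ · · · · · ·
T1:
  2·area = 58
  edge (1, 9)→(24, 4): d=(23,-5) top-left  bias=+0
  edge (24, 4)→(8, 10): d=(-16,6) right/bottom  bias=-1
  edge (8, 10)→(1, 9): d=(-7,-1) top-left  bias=+0
    (10,2)@(21, 5): e=[8,2,48] → █
    (11,2)@(23, 5): e=[18,-10,50] → ·
    (5,3)@(11, 7): e=[4,30,24] → █
    (6,3)@(13, 7): e=[14,18,26] → █
    (7,3)@(15, 7): e=[24,6,28] → █
    (8,3)@(17, 7): e=[34,-6,30] → ·
    (10,3)@(21, 7): e=[54,-30,34] → ·
    (0,4)@(1, 9): e=[0,58,0] → █  [on edge]
    (1,4)@(3, 9): e=[10,46,2] → █
    (2,4)@(5, 9): e=[20,34,4] → █
    (3,4)@(7, 9): e=[30,22,6] → █
    (4,4)@(9, 9): e=[40,10,8] → █
    (7,5)@(15, 11): e=[116,-58,0] → ·  [on edge]
  covered (9 px):
    · · · · · · · · · · · ·
    · · · · · · · · · · · ·
    · · · · · · · · · · █ ·
    · · · · · █ █ █ · · · ·
    █ █ █ █ █ · · · · · · ·
    · · · · · · · · · · · ·
T2:
  2·area = 64
  edge (20, 2)→(18, 8): d=(-2,6) right/bottom  bias=-1
  edge (18, 8)→(10, 0): d=(-8,-8) top-left  bias=+0
  edge (10, 0)→(20, 2): d=(10,2) right/bottom  bias=-1
    (5,0)@(11, 1): e=[56,0,8] → █  [on edge]
    (6,0)@(13, 1): e=[44,16,4] → █
    (7,0)@(15, 1): e=[32,32,0] → ·  [on edge]
    (5,1)@(11, 3): e=[52,-16,28] → ·
    (6,1)@(13, 3): e=[40,0,24] → █  [on edge]
    (7,1)@(15, 3): e=[28,16,20] → █
    (8,1)@(17, 3): e=[16,32,16] → █
    (9,1)@(19, 3): e=[4,48,12] → █
    (10,1)@(21, 3): e=[-8,64,8] → ·
    (6,2)@(13, 5): e=[36,-16,44] → ·
    (7,2)@(15, 5): e=[24,0,40] → █  [on edge]
    (9,2)@(19, 5): e=[0,32,32] → ·  [on edge]
    (8,3)@(17, 7): e=[8,0,56] → █  [on edge]
    (9,4)@(19, 9): e=[-8,0,72] → ·  [on edge]
    (8,5)@(17, 11): e=[0,-32,96] → ·  [on edge]
    (10,5)@(21, 11): e=[-24,0,88] → ·  [on edge]
  covered (9 px):
    · · · · · █ █ · · · · ·
    · · · · · · █ █ █ █ · ·
    · · · · · · · █ █ · · ·
    · · · · · · · · █ · · ·
    · · · · · · · · · · · ·
    · · · · · · · · · · · ·

Answer: [6,14,40]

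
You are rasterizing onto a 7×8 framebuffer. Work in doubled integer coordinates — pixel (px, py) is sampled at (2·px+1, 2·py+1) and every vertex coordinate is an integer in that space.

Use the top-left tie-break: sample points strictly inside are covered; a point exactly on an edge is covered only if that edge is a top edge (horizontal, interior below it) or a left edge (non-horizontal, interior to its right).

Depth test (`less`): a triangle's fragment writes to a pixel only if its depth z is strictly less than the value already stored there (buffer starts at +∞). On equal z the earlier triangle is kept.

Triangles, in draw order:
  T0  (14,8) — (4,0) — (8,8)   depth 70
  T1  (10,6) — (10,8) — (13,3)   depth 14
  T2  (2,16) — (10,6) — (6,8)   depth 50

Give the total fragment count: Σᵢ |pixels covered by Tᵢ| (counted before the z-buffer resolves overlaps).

T0:
  2·area = 48  (B↔C swapped to make it positive)
  edge (14, 8)→(8, 8): d=(-6,0) right/bottom  bias=-1
  edge (8, 8)→(4, 0): d=(-4,-8) top-left  bias=+0
  edge (4, 0)→(14, 8): d=(10,8) right/bottom  bias=-1
    (2,0)@(5, 1): e=[42,4,2] → #
    (3,0)@(7, 1): e=[42,20,-14] → ·
    (2,1)@(5, 3): e=[30,-4,22] → ·
    (3,1)@(7, 3): e=[30,12,6] → #
    (4,1)@(9, 3): e=[30,28,-10] → ·
    (3,2)@(7, 5): e=[18,4,26] → #
    (4,2)@(9, 5): e=[18,20,10] → #
    (5,2)@(11, 5): e=[18,36,-6] → ·
    (3,3)@(7, 7): e=[6,-4,46] → ·
    (4,3)@(9, 7): e=[6,12,30] → #
    (5,3)@(11, 7): e=[6,28,14] → #
    (6,3)@(13, 7): e=[6,44,-2] → ·
  covered (6 px):
    · · # · · · ·
    · · · # · · ·
    · · · # # · ·
    · · · · # # ·
    · · · · · · ·
    · · · · · · ·
    · · · · · · ·
    · · · · · · ·
T1:
  2·area = 6  (B↔C swapped to make it positive)
  edge (10, 6)→(13, 3): d=(3,-3) top-left  bias=+0
  edge (13, 3)→(10, 8): d=(-3,5) right/bottom  bias=-1
  edge (10, 8)→(10, 6): d=(0,-2) top-left  bias=+0
    (6,1)@(13, 3): e=[0,0,6] → ·  [on edge]
    (5,2)@(11, 5): e=[0,4,2] → #  [on edge]
    (6,2)@(13, 5): e=[6,-6,6] → ·
    (4,3)@(9, 7): e=[0,8,-2] → ·  [on edge]
    (5,3)@(11, 7): e=[6,-2,2] → ·
    (3,4)@(7, 9): e=[0,12,-6] → ·  [on edge]
    (2,5)@(5, 11): e=[0,16,-10] → ·  [on edge]
    (1,6)@(3, 13): e=[0,20,-14] → ·  [on edge]
    (3,6)@(7, 13): e=[12,0,-6] → ·  [on edge]
    (0,7)@(1, 15): e=[0,24,-18] → ·  [on edge]
  covered (1 px):
    · · · · · · ·
    · · · · · · ·
    · · · · · # ·
    · · · · · · ·
    · · · · · · ·
    · · · · · · ·
    · · · · · · ·
    · · · · · · ·
T2:
  2·area = 24  (B↔C swapped to make it positive)
  edge (2, 16)→(6, 8): d=(4,-8) top-left  bias=+0
  edge (6, 8)→(10, 6): d=(4,-2) top-left  bias=+0
  edge (10, 6)→(2, 16): d=(-8,10) right/bottom  bias=-1
    (4,3)@(9, 7): e=[20,2,2] → #
    (5,3)@(11, 7): e=[36,6,-18] → ·
    (3,4)@(7, 9): e=[12,6,6] → #
    (4,4)@(9, 9): e=[28,10,-14] → ·
    (2,5)@(5, 11): e=[4,10,10] → #
    (3,5)@(7, 11): e=[20,14,-10] → ·
    (2,6)@(5, 13): e=[12,18,-6] → ·
  covered (3 px):
    · · · · · · ·
    · · · · · · ·
    · · · · · · ·
    · · · · # · ·
    · · · # · · ·
    · · # · · · ·
    · · · · · · ·
    · · · · · · ·

Result: 10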